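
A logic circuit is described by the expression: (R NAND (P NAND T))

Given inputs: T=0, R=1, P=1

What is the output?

Substituting: (1 NAND (1 NAND 0))
= 0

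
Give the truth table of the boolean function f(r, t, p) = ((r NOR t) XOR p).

r | t | p | Output
------------------
0 | 0 | 0 | 1
0 | 0 | 1 | 0
0 | 1 | 0 | 0
0 | 1 | 1 | 1
1 | 0 | 0 | 0
1 | 0 | 1 | 1
1 | 1 | 0 | 0
1 | 1 | 1 | 1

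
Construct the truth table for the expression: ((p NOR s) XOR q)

s | q | p | Output
------------------
0 | 0 | 0 | 1
0 | 0 | 1 | 0
0 | 1 | 0 | 0
0 | 1 | 1 | 1
1 | 0 | 0 | 0
1 | 0 | 1 | 0
1 | 1 | 0 | 1
1 | 1 | 1 | 1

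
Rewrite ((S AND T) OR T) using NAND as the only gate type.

((((S NAND T) NAND (S NAND T)) NAND ((S NAND T) NAND (S NAND T))) NAND (T NAND T))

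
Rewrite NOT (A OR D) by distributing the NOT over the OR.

NOT A AND NOT D
De Morgan's: NOT(OR of terms) = AND of negations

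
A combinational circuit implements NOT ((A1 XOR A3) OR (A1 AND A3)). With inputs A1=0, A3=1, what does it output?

Substituting: NOT ((0 XOR 1) OR (0 AND 1))
= 0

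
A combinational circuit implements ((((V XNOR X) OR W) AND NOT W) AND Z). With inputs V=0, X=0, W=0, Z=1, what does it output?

Substituting: ((((0 XNOR 0) OR 0) AND NOT 0) AND 1)
= 1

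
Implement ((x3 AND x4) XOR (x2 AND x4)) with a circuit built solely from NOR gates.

((((((x3 NOR x3) NOR (x4 NOR x4)) NOR ((x2 NOR x2) NOR (x4 NOR x4))) NOR (((x3 NOR x3) NOR (x4 NOR x4)) NOR ((x2 NOR x2) NOR (x4 NOR x4)))) NOR ((((x3 NOR x3) NOR (x4 NOR x4)) NOR ((x2 NOR x2) NOR (x4 NOR x4))) NOR (((x3 NOR x3) NOR (x4 NOR x4)) NOR ((x2 NOR x2) NOR (x4 NOR x4))))) NOR ((((((x3 NOR x3) NOR (x4 NOR x4)) NOR ((x3 NOR x3) NOR (x4 NOR x4))) NOR (((x2 NOR x2) NOR (x4 NOR x4)) NOR ((x2 NOR x2) NOR (x4 NOR x4)))) NOR ((((x3 NOR x3) NOR (x4 NOR x4)) NOR ((x3 NOR x3) NOR (x4 NOR x4))) NOR (((x2 NOR x2) NOR (x4 NOR x4)) NOR ((x2 NOR x2) NOR (x4 NOR x4))))) NOR (((((x3 NOR x3) NOR (x4 NOR x4)) NOR ((x3 NOR x3) NOR (x4 NOR x4))) NOR (((x2 NOR x2) NOR (x4 NOR x4)) NOR ((x2 NOR x2) NOR (x4 NOR x4)))) NOR ((((x3 NOR x3) NOR (x4 NOR x4)) NOR ((x3 NOR x3) NOR (x4 NOR x4))) NOR (((x2 NOR x2) NOR (x4 NOR x4)) NOR ((x2 NOR x2) NOR (x4 NOR x4)))))))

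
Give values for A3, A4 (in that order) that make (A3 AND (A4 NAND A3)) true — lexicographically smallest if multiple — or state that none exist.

A3=1, A4=0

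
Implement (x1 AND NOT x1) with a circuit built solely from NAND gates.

((x1 NAND (x1 NAND x1)) NAND (x1 NAND (x1 NAND x1)))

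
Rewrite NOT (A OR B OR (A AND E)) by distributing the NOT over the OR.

NOT A AND NOT B AND NOT (A AND E)
De Morgan's: NOT(OR of terms) = AND of negations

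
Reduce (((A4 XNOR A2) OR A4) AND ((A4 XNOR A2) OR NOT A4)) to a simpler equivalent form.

By distribution ((E OR v) AND (E OR NOT v) = E):
= (A4 XNOR A2)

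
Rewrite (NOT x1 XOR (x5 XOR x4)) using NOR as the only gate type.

(((((x1 NOR x1) NOR ((((x5 NOR x4) NOR (x5 NOR x4)) NOR ((x5 NOR x4) NOR (x5 NOR x4))) NOR ((((x5 NOR x5) NOR (x4 NOR x4)) NOR ((x5 NOR x5) NOR (x4 NOR x4))) NOR (((x5 NOR x5) NOR (x4 NOR x4)) NOR ((x5 NOR x5) NOR (x4 NOR x4)))))) NOR ((x1 NOR x1) NOR ((((x5 NOR x4) NOR (x5 NOR x4)) NOR ((x5 NOR x4) NOR (x5 NOR x4))) NOR ((((x5 NOR x5) NOR (x4 NOR x4)) NOR ((x5 NOR x5) NOR (x4 NOR x4))) NOR (((x5 NOR x5) NOR (x4 NOR x4)) NOR ((x5 NOR x5) NOR (x4 NOR x4))))))) NOR (((x1 NOR x1) NOR ((((x5 NOR x4) NOR (x5 NOR x4)) NOR ((x5 NOR x4) NOR (x5 NOR x4))) NOR ((((x5 NOR x5) NOR (x4 NOR x4)) NOR ((x5 NOR x5) NOR (x4 NOR x4))) NOR (((x5 NOR x5) NOR (x4 NOR x4)) NOR ((x5 NOR x5) NOR (x4 NOR x4)))))) NOR ((x1 NOR x1) NOR ((((x5 NOR x4) NOR (x5 NOR x4)) NOR ((x5 NOR x4) NOR (x5 NOR x4))) NOR ((((x5 NOR x5) NOR (x4 NOR x4)) NOR ((x5 NOR x5) NOR (x4 NOR x4))) NOR (((x5 NOR x5) NOR (x4 NOR x4)) NOR ((x5 NOR x5) NOR (x4 NOR x4)))))))) NOR (((((x1 NOR x1) NOR (x1 NOR x1)) NOR (((((x5 NOR x4) NOR (x5 NOR x4)) NOR ((x5 NOR x4) NOR (x5 NOR x4))) NOR ((((x5 NOR x5) NOR (x4 NOR x4)) NOR ((x5 NOR x5) NOR (x4 NOR x4))) NOR (((x5 NOR x5) NOR (x4 NOR x4)) NOR ((x5 NOR x5) NOR (x4 NOR x4))))) NOR ((((x5 NOR x4) NOR (x5 NOR x4)) NOR ((x5 NOR x4) NOR (x5 NOR x4))) NOR ((((x5 NOR x5) NOR (x4 NOR x4)) NOR ((x5 NOR x5) NOR (x4 NOR x4))) NOR (((x5 NOR x5) NOR (x4 NOR x4)) NOR ((x5 NOR x5) NOR (x4 NOR x4))))))) NOR (((x1 NOR x1) NOR (x1 NOR x1)) NOR (((((x5 NOR x4) NOR (x5 NOR x4)) NOR ((x5 NOR x4) NOR (x5 NOR x4))) NOR ((((x5 NOR x5) NOR (x4 NOR x4)) NOR ((x5 NOR x5) NOR (x4 NOR x4))) NOR (((x5 NOR x5) NOR (x4 NOR x4)) NOR ((x5 NOR x5) NOR (x4 NOR x4))))) NOR ((((x5 NOR x4) NOR (x5 NOR x4)) NOR ((x5 NOR x4) NOR (x5 NOR x4))) NOR ((((x5 NOR x5) NOR (x4 NOR x4)) NOR ((x5 NOR x5) NOR (x4 NOR x4))) NOR (((x5 NOR x5) NOR (x4 NOR x4)) NOR ((x5 NOR x5) NOR (x4 NOR x4)))))))) NOR ((((x1 NOR x1) NOR (x1 NOR x1)) NOR (((((x5 NOR x4) NOR (x5 NOR x4)) NOR ((x5 NOR x4) NOR (x5 NOR x4))) NOR ((((x5 NOR x5) NOR (x4 NOR x4)) NOR ((x5 NOR x5) NOR (x4 NOR x4))) NOR (((x5 NOR x5) NOR (x4 NOR x4)) NOR ((x5 NOR x5) NOR (x4 NOR x4))))) NOR ((((x5 NOR x4) NOR (x5 NOR x4)) NOR ((x5 NOR x4) NOR (x5 NOR x4))) NOR ((((x5 NOR x5) NOR (x4 NOR x4)) NOR ((x5 NOR x5) NOR (x4 NOR x4))) NOR (((x5 NOR x5) NOR (x4 NOR x4)) NOR ((x5 NOR x5) NOR (x4 NOR x4))))))) NOR (((x1 NOR x1) NOR (x1 NOR x1)) NOR (((((x5 NOR x4) NOR (x5 NOR x4)) NOR ((x5 NOR x4) NOR (x5 NOR x4))) NOR ((((x5 NOR x5) NOR (x4 NOR x4)) NOR ((x5 NOR x5) NOR (x4 NOR x4))) NOR (((x5 NOR x5) NOR (x4 NOR x4)) NOR ((x5 NOR x5) NOR (x4 NOR x4))))) NOR ((((x5 NOR x4) NOR (x5 NOR x4)) NOR ((x5 NOR x4) NOR (x5 NOR x4))) NOR ((((x5 NOR x5) NOR (x4 NOR x4)) NOR ((x5 NOR x5) NOR (x4 NOR x4))) NOR (((x5 NOR x5) NOR (x4 NOR x4)) NOR ((x5 NOR x5) NOR (x4 NOR x4))))))))))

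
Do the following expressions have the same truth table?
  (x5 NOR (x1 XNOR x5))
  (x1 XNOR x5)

No. Counterexample: with x1=0, x5=0, Expression 1 = 0 but Expression 2 = 1.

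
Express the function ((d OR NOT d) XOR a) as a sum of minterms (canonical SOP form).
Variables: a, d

Σm(0, 1) = (NOT a AND NOT d) OR (NOT a AND d)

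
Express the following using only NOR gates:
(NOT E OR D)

(((E NOR E) NOR D) NOR ((E NOR E) NOR D))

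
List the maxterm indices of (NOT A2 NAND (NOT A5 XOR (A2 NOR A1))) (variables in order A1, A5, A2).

ΠM(2, 4) = (A1 OR NOT A5 OR A2) AND (NOT A1 OR A5 OR A2)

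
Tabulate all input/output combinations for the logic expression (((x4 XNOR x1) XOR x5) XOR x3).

x4 | x5 | x1 | x3 | Output
--------------------------
0 | 0 | 0 | 0 | 1
0 | 0 | 0 | 1 | 0
0 | 0 | 1 | 0 | 0
0 | 0 | 1 | 1 | 1
0 | 1 | 0 | 0 | 0
0 | 1 | 0 | 1 | 1
0 | 1 | 1 | 0 | 1
0 | 1 | 1 | 1 | 0
1 | 0 | 0 | 0 | 0
1 | 0 | 0 | 1 | 1
1 | 0 | 1 | 0 | 1
1 | 0 | 1 | 1 | 0
1 | 1 | 0 | 0 | 1
1 | 1 | 0 | 1 | 0
1 | 1 | 1 | 0 | 0
1 | 1 | 1 | 1 | 1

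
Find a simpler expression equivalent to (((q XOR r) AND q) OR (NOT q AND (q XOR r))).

By distribution ((E AND v) OR (E AND NOT v) = E):
= (q XOR r)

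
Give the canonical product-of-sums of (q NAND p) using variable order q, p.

ΠM(3) = (NOT q OR NOT p)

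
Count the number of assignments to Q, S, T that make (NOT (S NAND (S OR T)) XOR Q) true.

Satisfying assignments: (0,1,0), (0,1,1), (1,0,0), (1,0,1)
Count: 4 out of 8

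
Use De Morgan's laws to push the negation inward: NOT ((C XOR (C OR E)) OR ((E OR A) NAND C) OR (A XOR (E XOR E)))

NOT (C XOR (C OR E)) AND NOT ((E OR A) NAND C) AND NOT (A XOR (E XOR E))
De Morgan's: NOT(OR of terms) = AND of negations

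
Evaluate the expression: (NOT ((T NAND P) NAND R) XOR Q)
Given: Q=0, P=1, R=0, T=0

Substituting: (NOT ((0 NAND 1) NAND 0) XOR 0)
= 0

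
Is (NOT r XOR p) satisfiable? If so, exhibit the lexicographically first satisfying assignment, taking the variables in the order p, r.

p=0, r=0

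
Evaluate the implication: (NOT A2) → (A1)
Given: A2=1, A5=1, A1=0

Antecedent (NOT A2) = 0; consequent (A1) = 0.
0 → 0 = 1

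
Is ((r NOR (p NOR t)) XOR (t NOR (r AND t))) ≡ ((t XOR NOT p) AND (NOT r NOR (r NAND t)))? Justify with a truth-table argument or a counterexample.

No. Counterexample: with r=0, t=0, p=0, Expression 1 = 1 but Expression 2 = 0.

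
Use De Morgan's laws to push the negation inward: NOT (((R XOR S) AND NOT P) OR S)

NOT ((R XOR S) AND NOT P) AND NOT S
De Morgan's: NOT(OR of terms) = AND of negations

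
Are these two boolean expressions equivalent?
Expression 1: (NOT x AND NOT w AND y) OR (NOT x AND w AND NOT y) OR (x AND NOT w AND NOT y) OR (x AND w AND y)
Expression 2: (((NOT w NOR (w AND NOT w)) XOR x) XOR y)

Yes, they are equivalent — the two output columns agree on all 8 assignments:
x | w | y | Expression 1 | Expression 2
---------------------------------------
0 | 0 | 0 | 0 | 0
0 | 0 | 1 | 1 | 1
0 | 1 | 0 | 1 | 1
0 | 1 | 1 | 0 | 0
1 | 0 | 0 | 1 | 1
1 | 0 | 1 | 0 | 0
1 | 1 | 0 | 0 | 0
1 | 1 | 1 | 1 | 1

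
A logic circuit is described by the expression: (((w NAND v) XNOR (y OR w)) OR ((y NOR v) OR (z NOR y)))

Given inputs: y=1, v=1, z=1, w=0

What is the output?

Substituting: (((0 NAND 1) XNOR (1 OR 0)) OR ((1 NOR 1) OR (1 NOR 1)))
= 1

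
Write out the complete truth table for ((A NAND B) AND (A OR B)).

B | A | Output
--------------
0 | 0 | 0
0 | 1 | 1
1 | 0 | 1
1 | 1 | 0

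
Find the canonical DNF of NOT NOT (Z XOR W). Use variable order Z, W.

(NOT Z AND W) OR (Z AND NOT W)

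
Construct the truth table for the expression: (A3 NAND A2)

A2 | A3 | Output
----------------
0 | 0 | 1
0 | 1 | 1
1 | 0 | 1
1 | 1 | 0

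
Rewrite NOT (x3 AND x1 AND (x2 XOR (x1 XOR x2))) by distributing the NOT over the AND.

NOT x3 OR NOT x1 OR NOT (x2 XOR (x1 XOR x2))
De Morgan's: NOT(AND of terms) = OR of negations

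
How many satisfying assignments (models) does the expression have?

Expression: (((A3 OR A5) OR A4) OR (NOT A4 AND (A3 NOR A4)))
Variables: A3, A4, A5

Satisfying assignments: (0,0,0), (0,0,1), (0,1,0), (0,1,1), (1,0,0), (1,0,1), (1,1,0), (1,1,1)
Count: 8 out of 8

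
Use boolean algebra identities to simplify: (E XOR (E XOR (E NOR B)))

By XOR self-cancellation ((E XOR v) XOR v = E):
= (E NOR B)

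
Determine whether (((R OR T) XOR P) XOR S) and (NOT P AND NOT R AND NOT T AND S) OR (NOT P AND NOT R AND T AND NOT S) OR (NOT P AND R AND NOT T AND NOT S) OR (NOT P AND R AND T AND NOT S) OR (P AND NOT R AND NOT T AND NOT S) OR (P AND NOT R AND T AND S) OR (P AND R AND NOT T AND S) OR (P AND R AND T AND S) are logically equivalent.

Yes, they are equivalent — the two output columns agree on all 16 assignments:
P | R | T | S | Expression 1 | Expression 2
-------------------------------------------
0 | 0 | 0 | 0 | 0 | 0
0 | 0 | 0 | 1 | 1 | 1
0 | 0 | 1 | 0 | 1 | 1
0 | 0 | 1 | 1 | 0 | 0
0 | 1 | 0 | 0 | 1 | 1
0 | 1 | 0 | 1 | 0 | 0
0 | 1 | 1 | 0 | 1 | 1
0 | 1 | 1 | 1 | 0 | 0
1 | 0 | 0 | 0 | 1 | 1
1 | 0 | 0 | 1 | 0 | 0
1 | 0 | 1 | 0 | 0 | 0
1 | 0 | 1 | 1 | 1 | 1
1 | 1 | 0 | 0 | 0 | 0
1 | 1 | 0 | 1 | 1 | 1
1 | 1 | 1 | 0 | 0 | 0
1 | 1 | 1 | 1 | 1 | 1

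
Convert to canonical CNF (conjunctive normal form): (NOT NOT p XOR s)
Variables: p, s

(p OR s) AND (NOT p OR NOT s)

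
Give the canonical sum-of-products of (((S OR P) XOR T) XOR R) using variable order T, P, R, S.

Σm(1, 2, 4, 5, 8, 11, 14, 15) = (NOT T AND NOT P AND NOT R AND S) OR (NOT T AND NOT P AND R AND NOT S) OR (NOT T AND P AND NOT R AND NOT S) OR (NOT T AND P AND NOT R AND S) OR (T AND NOT P AND NOT R AND NOT S) OR (T AND NOT P AND R AND S) OR (T AND P AND R AND NOT S) OR (T AND P AND R AND S)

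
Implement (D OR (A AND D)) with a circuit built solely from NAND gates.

((D NAND D) NAND (((A NAND D) NAND (A NAND D)) NAND ((A NAND D) NAND (A NAND D))))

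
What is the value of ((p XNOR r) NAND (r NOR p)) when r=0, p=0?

Substituting: ((0 XNOR 0) NAND (0 NOR 0))
= 0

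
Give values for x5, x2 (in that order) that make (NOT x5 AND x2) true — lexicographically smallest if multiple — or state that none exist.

x5=0, x2=1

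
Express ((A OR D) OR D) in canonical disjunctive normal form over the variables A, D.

(NOT A AND D) OR (A AND NOT D) OR (A AND D)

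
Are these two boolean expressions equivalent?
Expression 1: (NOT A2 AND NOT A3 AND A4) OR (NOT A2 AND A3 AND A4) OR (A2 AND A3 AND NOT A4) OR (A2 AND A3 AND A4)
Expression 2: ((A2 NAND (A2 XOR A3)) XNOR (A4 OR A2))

Yes, they are equivalent — the two output columns agree on all 8 assignments:
A2 | A3 | A4 | Expression 1 | Expression 2
------------------------------------------
0 | 0 | 0 | 0 | 0
0 | 0 | 1 | 1 | 1
0 | 1 | 0 | 0 | 0
0 | 1 | 1 | 1 | 1
1 | 0 | 0 | 0 | 0
1 | 0 | 1 | 0 | 0
1 | 1 | 0 | 1 | 1
1 | 1 | 1 | 1 | 1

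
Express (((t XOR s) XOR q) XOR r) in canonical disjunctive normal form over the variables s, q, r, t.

(NOT s AND NOT q AND NOT r AND t) OR (NOT s AND NOT q AND r AND NOT t) OR (NOT s AND q AND NOT r AND NOT t) OR (NOT s AND q AND r AND t) OR (s AND NOT q AND NOT r AND NOT t) OR (s AND NOT q AND r AND t) OR (s AND q AND NOT r AND t) OR (s AND q AND r AND NOT t)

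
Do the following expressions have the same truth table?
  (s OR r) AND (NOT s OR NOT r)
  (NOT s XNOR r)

Yes, they are equivalent — the two output columns agree on all 4 assignments:
s | r | Expression 1 | Expression 2
-----------------------------------
0 | 0 | 0 | 0
0 | 1 | 1 | 1
1 | 0 | 1 | 1
1 | 1 | 0 | 0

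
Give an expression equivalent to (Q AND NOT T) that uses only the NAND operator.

((Q NAND (T NAND T)) NAND (Q NAND (T NAND T)))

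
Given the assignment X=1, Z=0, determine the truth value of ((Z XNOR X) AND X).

Substituting: ((0 XNOR 1) AND 1)
= 0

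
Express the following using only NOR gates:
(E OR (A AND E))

((E NOR ((A NOR A) NOR (E NOR E))) NOR (E NOR ((A NOR A) NOR (E NOR E))))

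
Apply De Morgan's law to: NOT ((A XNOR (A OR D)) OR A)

NOT (A XNOR (A OR D)) AND NOT A
De Morgan's: NOT(OR of terms) = AND of negations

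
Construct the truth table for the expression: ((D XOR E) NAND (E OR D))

E | D | Output
--------------
0 | 0 | 1
0 | 1 | 0
1 | 0 | 0
1 | 1 | 1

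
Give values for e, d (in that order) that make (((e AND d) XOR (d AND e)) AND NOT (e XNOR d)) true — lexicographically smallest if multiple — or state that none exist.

UNSATISFIABLE - no assignment makes this expression true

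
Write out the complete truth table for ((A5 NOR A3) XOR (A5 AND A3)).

A5 | A3 | Output
----------------
0 | 0 | 1
0 | 1 | 0
1 | 0 | 0
1 | 1 | 1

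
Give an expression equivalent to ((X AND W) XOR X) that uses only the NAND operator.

((((X NAND W) NAND (X NAND W)) NAND (((X NAND W) NAND (X NAND W)) NAND X)) NAND (X NAND (((X NAND W) NAND (X NAND W)) NAND X)))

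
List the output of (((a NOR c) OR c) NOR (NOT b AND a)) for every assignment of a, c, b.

a | c | b | Output
------------------
0 | 0 | 0 | 0
0 | 0 | 1 | 0
0 | 1 | 0 | 0
0 | 1 | 1 | 0
1 | 0 | 0 | 0
1 | 0 | 1 | 1
1 | 1 | 0 | 0
1 | 1 | 1 | 0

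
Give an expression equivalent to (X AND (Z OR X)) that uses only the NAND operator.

((X NAND ((Z NAND Z) NAND (X NAND X))) NAND (X NAND ((Z NAND Z) NAND (X NAND X))))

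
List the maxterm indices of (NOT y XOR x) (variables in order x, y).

ΠM(1, 2) = (x OR NOT y) AND (NOT x OR y)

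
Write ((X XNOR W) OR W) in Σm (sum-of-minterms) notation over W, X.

Σm(0, 2, 3) = (NOT W AND NOT X) OR (W AND NOT X) OR (W AND X)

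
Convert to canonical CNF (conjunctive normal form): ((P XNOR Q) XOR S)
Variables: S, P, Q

(S OR P OR NOT Q) AND (S OR NOT P OR Q) AND (NOT S OR P OR Q) AND (NOT S OR NOT P OR NOT Q)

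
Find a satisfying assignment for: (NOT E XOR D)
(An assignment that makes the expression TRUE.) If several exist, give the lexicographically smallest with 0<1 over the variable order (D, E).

D=0, E=0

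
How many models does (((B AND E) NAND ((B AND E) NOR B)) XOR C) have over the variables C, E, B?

Satisfying assignments: (0,0,0), (0,0,1), (0,1,0), (0,1,1)
Count: 4 out of 8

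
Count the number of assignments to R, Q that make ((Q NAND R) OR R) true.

Satisfying assignments: (0,0), (0,1), (1,0), (1,1)
Count: 4 out of 4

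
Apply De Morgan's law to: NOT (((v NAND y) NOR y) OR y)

NOT ((v NAND y) NOR y) AND NOT y
De Morgan's: NOT(OR of terms) = AND of negations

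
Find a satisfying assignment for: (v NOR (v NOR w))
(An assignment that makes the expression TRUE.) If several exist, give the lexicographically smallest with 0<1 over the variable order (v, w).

v=0, w=1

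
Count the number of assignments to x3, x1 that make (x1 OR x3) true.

Satisfying assignments: (0,1), (1,0), (1,1)
Count: 3 out of 4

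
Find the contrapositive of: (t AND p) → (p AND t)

Contrapositive: NOT (p AND t) → NOT (t AND p)
Note: A statement and its contrapositive are logically equivalent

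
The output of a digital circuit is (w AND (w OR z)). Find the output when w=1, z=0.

Substituting: (1 AND (1 OR 0))
= 1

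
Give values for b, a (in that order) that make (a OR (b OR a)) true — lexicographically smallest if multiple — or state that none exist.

b=0, a=1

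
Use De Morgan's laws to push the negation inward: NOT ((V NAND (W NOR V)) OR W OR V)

NOT (V NAND (W NOR V)) AND NOT W AND NOT V
De Morgan's: NOT(OR of terms) = AND of negations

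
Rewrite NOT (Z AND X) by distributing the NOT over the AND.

NOT Z OR NOT X
De Morgan's: NOT(AND of terms) = OR of negations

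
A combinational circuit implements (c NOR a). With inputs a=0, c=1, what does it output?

Substituting: (1 NOR 0)
= 0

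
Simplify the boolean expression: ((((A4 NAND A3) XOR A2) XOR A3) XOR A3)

By XOR self-cancellation ((E XOR v) XOR v = E):
= ((A4 NAND A3) XOR A2)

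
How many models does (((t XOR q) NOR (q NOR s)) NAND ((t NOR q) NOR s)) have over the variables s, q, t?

Satisfying assignments: (0,0,0), (0,0,1), (0,1,0), (1,0,0), (1,0,1), (1,1,0), (1,1,1)
Count: 7 out of 8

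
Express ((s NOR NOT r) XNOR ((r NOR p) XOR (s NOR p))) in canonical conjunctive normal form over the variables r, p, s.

(r OR p OR NOT s) AND (NOT r OR NOT p OR s)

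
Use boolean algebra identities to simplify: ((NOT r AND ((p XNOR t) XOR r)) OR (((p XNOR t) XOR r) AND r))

By distribution ((E AND v) OR (E AND NOT v) = E):
= ((p XNOR t) XOR r)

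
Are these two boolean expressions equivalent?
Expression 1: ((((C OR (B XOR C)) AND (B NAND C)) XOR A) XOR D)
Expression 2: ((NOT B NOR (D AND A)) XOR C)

No. Counterexample: with A=0, D=1, C=0, B=0, Expression 1 = 1 but Expression 2 = 0.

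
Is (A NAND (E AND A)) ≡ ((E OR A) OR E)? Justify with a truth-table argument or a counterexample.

No. Counterexample: with E=0, A=0, Expression 1 = 1 but Expression 2 = 0.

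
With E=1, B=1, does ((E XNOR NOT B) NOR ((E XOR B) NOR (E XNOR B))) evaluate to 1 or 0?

Substituting: ((1 XNOR NOT 1) NOR ((1 XOR 1) NOR (1 XNOR 1)))
= 1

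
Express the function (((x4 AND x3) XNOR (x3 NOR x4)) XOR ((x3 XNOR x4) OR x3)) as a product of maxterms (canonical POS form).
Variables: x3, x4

ΠM(2) = (NOT x3 OR x4)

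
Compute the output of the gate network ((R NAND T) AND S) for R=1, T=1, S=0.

Substituting: ((1 NAND 1) AND 0)
= 0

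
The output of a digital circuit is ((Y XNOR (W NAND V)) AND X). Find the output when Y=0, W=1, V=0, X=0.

Substituting: ((0 XNOR (1 NAND 0)) AND 0)
= 0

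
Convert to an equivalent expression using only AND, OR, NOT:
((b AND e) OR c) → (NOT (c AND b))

NOT ((b AND e) OR c) OR (NOT (c AND b))
(Implication elimination: A → B = NOT A OR B)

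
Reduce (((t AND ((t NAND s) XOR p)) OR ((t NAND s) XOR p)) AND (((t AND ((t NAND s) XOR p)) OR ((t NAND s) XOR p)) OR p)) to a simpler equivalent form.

By absorption (E AND (E OR v) = E) then absorption (E OR (E AND v) = E):
= ((t NAND s) XOR p)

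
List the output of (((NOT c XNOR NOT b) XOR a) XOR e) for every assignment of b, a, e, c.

b | a | e | c | Output
----------------------
0 | 0 | 0 | 0 | 1
0 | 0 | 0 | 1 | 0
0 | 0 | 1 | 0 | 0
0 | 0 | 1 | 1 | 1
0 | 1 | 0 | 0 | 0
0 | 1 | 0 | 1 | 1
0 | 1 | 1 | 0 | 1
0 | 1 | 1 | 1 | 0
1 | 0 | 0 | 0 | 0
1 | 0 | 0 | 1 | 1
1 | 0 | 1 | 0 | 1
1 | 0 | 1 | 1 | 0
1 | 1 | 0 | 0 | 1
1 | 1 | 0 | 1 | 0
1 | 1 | 1 | 0 | 0
1 | 1 | 1 | 1 | 1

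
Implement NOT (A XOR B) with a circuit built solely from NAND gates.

(((A NAND (A NAND B)) NAND (B NAND (A NAND B))) NAND ((A NAND (A NAND B)) NAND (B NAND (A NAND B))))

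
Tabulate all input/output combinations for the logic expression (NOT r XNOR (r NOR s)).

s | r | Output
--------------
0 | 0 | 1
0 | 1 | 1
1 | 0 | 0
1 | 1 | 1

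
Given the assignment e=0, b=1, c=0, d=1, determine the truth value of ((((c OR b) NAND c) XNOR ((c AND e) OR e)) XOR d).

Substituting: ((((0 OR 1) NAND 0) XNOR ((0 AND 0) OR 0)) XOR 1)
= 1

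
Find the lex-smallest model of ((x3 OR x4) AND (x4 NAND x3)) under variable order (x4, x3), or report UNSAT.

x4=0, x3=1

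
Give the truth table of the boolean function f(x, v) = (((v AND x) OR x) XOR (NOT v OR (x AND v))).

x | v | Output
--------------
0 | 0 | 1
0 | 1 | 0
1 | 0 | 0
1 | 1 | 0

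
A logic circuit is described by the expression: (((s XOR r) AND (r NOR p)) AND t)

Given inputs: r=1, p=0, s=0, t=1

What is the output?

Substituting: (((0 XOR 1) AND (1 NOR 0)) AND 1)
= 0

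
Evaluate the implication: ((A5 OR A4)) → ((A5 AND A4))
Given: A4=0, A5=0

Antecedent ((A5 OR A4)) = 0; consequent ((A5 AND A4)) = 0.
0 → 0 = 1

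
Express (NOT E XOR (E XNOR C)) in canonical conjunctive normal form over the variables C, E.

(C OR E) AND (C OR NOT E)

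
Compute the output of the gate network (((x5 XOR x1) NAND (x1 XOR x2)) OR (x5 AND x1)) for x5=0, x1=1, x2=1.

Substituting: (((0 XOR 1) NAND (1 XOR 1)) OR (0 AND 1))
= 1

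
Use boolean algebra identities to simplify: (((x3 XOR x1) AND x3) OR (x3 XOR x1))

By absorption (E OR (E AND v) = E):
= (x3 XOR x1)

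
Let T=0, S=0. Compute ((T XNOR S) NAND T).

Substituting: ((0 XNOR 0) NAND 0)
= 1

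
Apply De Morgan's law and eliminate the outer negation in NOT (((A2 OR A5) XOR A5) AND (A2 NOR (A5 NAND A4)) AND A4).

NOT ((A2 OR A5) XOR A5) OR NOT (A2 NOR (A5 NAND A4)) OR NOT A4
De Morgan's: NOT(AND of terms) = OR of negations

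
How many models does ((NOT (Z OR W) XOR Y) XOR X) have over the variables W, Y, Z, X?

Satisfying assignments: (0,0,0,0), (0,0,1,1), (0,1,0,1), (0,1,1,0), (1,0,0,1), (1,0,1,1), (1,1,0,0), (1,1,1,0)
Count: 8 out of 16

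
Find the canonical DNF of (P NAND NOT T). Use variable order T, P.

(NOT T AND NOT P) OR (T AND NOT P) OR (T AND P)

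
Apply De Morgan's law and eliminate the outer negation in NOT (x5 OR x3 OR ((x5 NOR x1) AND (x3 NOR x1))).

NOT x5 AND NOT x3 AND NOT ((x5 NOR x1) AND (x3 NOR x1))
De Morgan's: NOT(OR of terms) = AND of negations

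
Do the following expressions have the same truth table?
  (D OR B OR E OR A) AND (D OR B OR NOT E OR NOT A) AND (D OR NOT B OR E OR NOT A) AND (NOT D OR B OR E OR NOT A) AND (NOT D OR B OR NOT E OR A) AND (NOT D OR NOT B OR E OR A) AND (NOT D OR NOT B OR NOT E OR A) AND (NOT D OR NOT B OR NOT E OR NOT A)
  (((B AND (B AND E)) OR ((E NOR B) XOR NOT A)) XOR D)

Yes, they are equivalent — the two output columns agree on all 16 assignments:
D | B | E | A | Expression 1 | Expression 2
-------------------------------------------
0 | 0 | 0 | 0 | 0 | 0
0 | 0 | 0 | 1 | 1 | 1
0 | 0 | 1 | 0 | 1 | 1
0 | 0 | 1 | 1 | 0 | 0
0 | 1 | 0 | 0 | 1 | 1
0 | 1 | 0 | 1 | 0 | 0
0 | 1 | 1 | 0 | 1 | 1
0 | 1 | 1 | 1 | 1 | 1
1 | 0 | 0 | 0 | 1 | 1
1 | 0 | 0 | 1 | 0 | 0
1 | 0 | 1 | 0 | 0 | 0
1 | 0 | 1 | 1 | 1 | 1
1 | 1 | 0 | 0 | 0 | 0
1 | 1 | 0 | 1 | 1 | 1
1 | 1 | 1 | 0 | 0 | 0
1 | 1 | 1 | 1 | 0 | 0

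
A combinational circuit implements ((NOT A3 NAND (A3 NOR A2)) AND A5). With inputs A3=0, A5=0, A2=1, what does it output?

Substituting: ((NOT 0 NAND (0 NOR 1)) AND 0)
= 0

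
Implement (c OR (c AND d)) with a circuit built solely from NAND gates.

((c NAND c) NAND (((c NAND d) NAND (c NAND d)) NAND ((c NAND d) NAND (c NAND d))))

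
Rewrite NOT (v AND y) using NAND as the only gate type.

(((v NAND y) NAND (v NAND y)) NAND ((v NAND y) NAND (v NAND y)))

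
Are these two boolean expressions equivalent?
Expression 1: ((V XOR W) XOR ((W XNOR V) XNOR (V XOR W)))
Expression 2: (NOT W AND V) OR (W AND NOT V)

Yes, they are equivalent — the two output columns agree on all 4 assignments:
W | V | Expression 1 | Expression 2
-----------------------------------
0 | 0 | 0 | 0
0 | 1 | 1 | 1
1 | 0 | 1 | 1
1 | 1 | 0 | 0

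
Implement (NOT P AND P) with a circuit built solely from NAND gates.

(((P NAND P) NAND P) NAND ((P NAND P) NAND P))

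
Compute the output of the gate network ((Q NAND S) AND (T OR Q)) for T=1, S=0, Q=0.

Substituting: ((0 NAND 0) AND (1 OR 0))
= 1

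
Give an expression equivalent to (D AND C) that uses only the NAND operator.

((D NAND C) NAND (D NAND C))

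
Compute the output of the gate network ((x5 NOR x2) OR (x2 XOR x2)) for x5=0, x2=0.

Substituting: ((0 NOR 0) OR (0 XOR 0))
= 1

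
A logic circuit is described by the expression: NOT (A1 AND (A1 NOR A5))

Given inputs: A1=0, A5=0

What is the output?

Substituting: NOT (0 AND (0 NOR 0))
= 1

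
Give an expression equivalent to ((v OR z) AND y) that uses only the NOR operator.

((((v NOR z) NOR (v NOR z)) NOR ((v NOR z) NOR (v NOR z))) NOR (y NOR y))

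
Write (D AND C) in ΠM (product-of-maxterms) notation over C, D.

ΠM(0, 1, 2) = (C OR D) AND (C OR NOT D) AND (NOT C OR D)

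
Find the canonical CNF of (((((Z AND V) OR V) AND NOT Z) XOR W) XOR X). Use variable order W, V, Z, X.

(W OR V OR Z OR X) AND (W OR V OR NOT Z OR X) AND (W OR NOT V OR Z OR NOT X) AND (W OR NOT V OR NOT Z OR X) AND (NOT W OR V OR Z OR NOT X) AND (NOT W OR V OR NOT Z OR NOT X) AND (NOT W OR NOT V OR Z OR X) AND (NOT W OR NOT V OR NOT Z OR NOT X)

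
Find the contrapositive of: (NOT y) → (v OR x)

Contrapositive: NOT (v OR x) → y
Note: A statement and its contrapositive are logically equivalent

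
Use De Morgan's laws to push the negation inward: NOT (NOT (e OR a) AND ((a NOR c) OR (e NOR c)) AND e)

(e OR a) OR NOT ((a NOR c) OR (e NOR c)) OR NOT e
De Morgan's: NOT(AND of terms) = OR of negations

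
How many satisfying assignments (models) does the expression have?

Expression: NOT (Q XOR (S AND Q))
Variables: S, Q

Satisfying assignments: (0,0), (1,0), (1,1)
Count: 3 out of 4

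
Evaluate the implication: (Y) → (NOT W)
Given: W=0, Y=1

Antecedent (Y) = 1; consequent (NOT W) = 1.
1 → 1 = 1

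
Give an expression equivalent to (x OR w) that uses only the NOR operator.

((x NOR w) NOR (x NOR w))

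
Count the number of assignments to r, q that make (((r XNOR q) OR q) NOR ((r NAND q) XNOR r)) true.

No assignment satisfies the expression.
Count: 0 out of 4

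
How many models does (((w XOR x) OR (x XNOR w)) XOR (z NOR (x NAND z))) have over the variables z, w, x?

Satisfying assignments: (0,0,0), (0,0,1), (0,1,0), (0,1,1), (1,0,0), (1,0,1), (1,1,0), (1,1,1)
Count: 8 out of 8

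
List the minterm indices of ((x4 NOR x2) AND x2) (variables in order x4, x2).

Σm() = FALSE (no minterms)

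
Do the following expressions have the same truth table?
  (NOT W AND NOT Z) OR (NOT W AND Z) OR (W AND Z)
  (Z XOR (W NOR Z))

Yes, they are equivalent — the two output columns agree on all 4 assignments:
W | Z | Expression 1 | Expression 2
-----------------------------------
0 | 0 | 1 | 1
0 | 1 | 1 | 1
1 | 0 | 0 | 0
1 | 1 | 1 | 1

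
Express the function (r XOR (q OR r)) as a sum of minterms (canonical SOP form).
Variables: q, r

Σm(2) = (q AND NOT r)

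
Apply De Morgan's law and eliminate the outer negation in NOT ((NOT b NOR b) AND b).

NOT (NOT b NOR b) OR NOT b
De Morgan's: NOT(AND of terms) = OR of negations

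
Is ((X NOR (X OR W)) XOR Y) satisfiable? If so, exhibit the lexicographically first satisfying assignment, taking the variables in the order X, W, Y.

X=0, W=0, Y=0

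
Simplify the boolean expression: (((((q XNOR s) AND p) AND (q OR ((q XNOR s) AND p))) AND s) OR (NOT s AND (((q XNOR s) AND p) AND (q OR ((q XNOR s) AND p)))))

By distribution ((E AND v) OR (E AND NOT v) = E) then absorption (E AND (E OR v) = E):
= ((q XNOR s) AND p)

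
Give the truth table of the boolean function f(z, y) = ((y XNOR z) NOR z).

z | y | Output
--------------
0 | 0 | 0
0 | 1 | 1
1 | 0 | 0
1 | 1 | 0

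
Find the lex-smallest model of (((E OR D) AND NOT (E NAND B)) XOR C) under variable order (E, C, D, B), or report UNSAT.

E=0, C=1, D=0, B=0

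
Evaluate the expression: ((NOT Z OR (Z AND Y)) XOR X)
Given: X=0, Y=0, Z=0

Substituting: ((NOT 0 OR (0 AND 0)) XOR 0)
= 1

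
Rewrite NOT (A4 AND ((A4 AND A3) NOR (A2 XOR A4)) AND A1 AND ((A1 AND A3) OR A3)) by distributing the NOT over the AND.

NOT A4 OR NOT ((A4 AND A3) NOR (A2 XOR A4)) OR NOT A1 OR NOT ((A1 AND A3) OR A3)
De Morgan's: NOT(AND of terms) = OR of negations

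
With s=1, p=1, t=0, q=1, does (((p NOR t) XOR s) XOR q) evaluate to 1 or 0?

Substituting: (((1 NOR 0) XOR 1) XOR 1)
= 0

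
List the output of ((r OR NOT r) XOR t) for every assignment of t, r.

t | r | Output
--------------
0 | 0 | 1
0 | 1 | 1
1 | 0 | 0
1 | 1 | 0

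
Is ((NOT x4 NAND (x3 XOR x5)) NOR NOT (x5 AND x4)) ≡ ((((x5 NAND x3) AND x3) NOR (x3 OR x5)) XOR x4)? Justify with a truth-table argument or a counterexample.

No. Counterexample: with x4=0, x3=0, x5=0, Expression 1 = 0 but Expression 2 = 1.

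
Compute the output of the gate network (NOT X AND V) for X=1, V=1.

Substituting: (NOT 1 AND 1)
= 0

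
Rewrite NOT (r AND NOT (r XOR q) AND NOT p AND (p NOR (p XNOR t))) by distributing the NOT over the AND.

NOT r OR (r XOR q) OR p OR NOT (p NOR (p XNOR t))
De Morgan's: NOT(AND of terms) = OR of negations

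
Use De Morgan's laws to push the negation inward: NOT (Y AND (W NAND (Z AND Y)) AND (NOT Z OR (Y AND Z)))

NOT Y OR NOT (W NAND (Z AND Y)) OR NOT (NOT Z OR (Y AND Z))
De Morgan's: NOT(AND of terms) = OR of negations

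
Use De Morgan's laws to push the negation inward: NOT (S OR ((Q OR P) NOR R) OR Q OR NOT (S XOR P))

NOT S AND NOT ((Q OR P) NOR R) AND NOT Q AND (S XOR P)
De Morgan's: NOT(OR of terms) = AND of negations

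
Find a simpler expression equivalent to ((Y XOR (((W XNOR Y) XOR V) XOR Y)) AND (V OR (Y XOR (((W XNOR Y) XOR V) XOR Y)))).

By absorption (E AND (E OR v) = E) then XOR self-cancellation ((E XOR v) XOR v = E):
= ((W XNOR Y) XOR V)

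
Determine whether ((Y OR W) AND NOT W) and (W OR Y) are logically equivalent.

No. Counterexample: with W=1, Y=0, Expression 1 = 0 but Expression 2 = 1.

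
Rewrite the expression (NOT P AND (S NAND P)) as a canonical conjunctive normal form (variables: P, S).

(NOT P OR S) AND (NOT P OR NOT S)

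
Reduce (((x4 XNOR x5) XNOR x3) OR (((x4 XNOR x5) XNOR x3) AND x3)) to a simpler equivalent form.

By absorption (E OR (E AND v) = E):
= ((x4 XNOR x5) XNOR x3)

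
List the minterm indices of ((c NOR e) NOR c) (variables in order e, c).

Σm(2) = (e AND NOT c)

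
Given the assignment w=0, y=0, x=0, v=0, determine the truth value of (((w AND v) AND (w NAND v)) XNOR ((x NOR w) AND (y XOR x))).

Substituting: (((0 AND 0) AND (0 NAND 0)) XNOR ((0 NOR 0) AND (0 XOR 0)))
= 1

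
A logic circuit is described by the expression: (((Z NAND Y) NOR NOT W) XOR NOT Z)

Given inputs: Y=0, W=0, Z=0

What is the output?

Substituting: (((0 NAND 0) NOR NOT 0) XOR NOT 0)
= 1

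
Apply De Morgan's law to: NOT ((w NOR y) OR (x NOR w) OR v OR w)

NOT (w NOR y) AND NOT (x NOR w) AND NOT v AND NOT w
De Morgan's: NOT(OR of terms) = AND of negations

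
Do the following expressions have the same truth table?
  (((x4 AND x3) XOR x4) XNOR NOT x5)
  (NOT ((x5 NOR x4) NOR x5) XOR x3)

No. Counterexample: with x3=0, x5=0, x4=0, Expression 1 = 0 but Expression 2 = 1.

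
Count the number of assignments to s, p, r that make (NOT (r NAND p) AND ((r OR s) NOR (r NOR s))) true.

No assignment satisfies the expression.
Count: 0 out of 8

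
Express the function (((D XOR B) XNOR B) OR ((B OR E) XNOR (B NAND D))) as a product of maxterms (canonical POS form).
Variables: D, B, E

ΠM(4, 6, 7) = (NOT D OR B OR E) AND (NOT D OR NOT B OR E) AND (NOT D OR NOT B OR NOT E)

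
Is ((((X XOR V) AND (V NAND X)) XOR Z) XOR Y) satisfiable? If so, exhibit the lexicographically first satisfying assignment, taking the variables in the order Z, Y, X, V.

Z=0, Y=0, X=0, V=1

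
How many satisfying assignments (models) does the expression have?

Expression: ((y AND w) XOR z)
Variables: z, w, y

Satisfying assignments: (0,1,1), (1,0,0), (1,0,1), (1,1,0)
Count: 4 out of 8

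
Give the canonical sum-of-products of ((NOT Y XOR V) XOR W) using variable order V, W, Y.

Σm(0, 3, 5, 6) = (NOT V AND NOT W AND NOT Y) OR (NOT V AND W AND Y) OR (V AND NOT W AND Y) OR (V AND W AND NOT Y)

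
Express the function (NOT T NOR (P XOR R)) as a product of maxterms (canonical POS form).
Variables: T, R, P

ΠM(0, 1, 2, 3, 5, 6) = (T OR R OR P) AND (T OR R OR NOT P) AND (T OR NOT R OR P) AND (T OR NOT R OR NOT P) AND (NOT T OR R OR NOT P) AND (NOT T OR NOT R OR P)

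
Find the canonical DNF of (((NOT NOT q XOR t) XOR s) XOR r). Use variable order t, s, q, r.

(NOT t AND NOT s AND NOT q AND r) OR (NOT t AND NOT s AND q AND NOT r) OR (NOT t AND s AND NOT q AND NOT r) OR (NOT t AND s AND q AND r) OR (t AND NOT s AND NOT q AND NOT r) OR (t AND NOT s AND q AND r) OR (t AND s AND NOT q AND r) OR (t AND s AND q AND NOT r)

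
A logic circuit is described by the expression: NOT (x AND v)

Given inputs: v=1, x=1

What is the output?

Substituting: NOT (1 AND 1)
= 0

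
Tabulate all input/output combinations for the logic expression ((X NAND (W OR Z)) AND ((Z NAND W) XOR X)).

W | Z | X | Output
------------------
0 | 0 | 0 | 1
0 | 0 | 1 | 0
0 | 1 | 0 | 1
0 | 1 | 1 | 0
1 | 0 | 0 | 1
1 | 0 | 1 | 0
1 | 1 | 0 | 0
1 | 1 | 1 | 0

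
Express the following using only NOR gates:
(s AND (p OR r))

((s NOR s) NOR (((p NOR r) NOR (p NOR r)) NOR ((p NOR r) NOR (p NOR r))))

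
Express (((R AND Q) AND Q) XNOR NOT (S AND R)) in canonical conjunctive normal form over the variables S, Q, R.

(S OR Q OR R) AND (S OR Q OR NOT R) AND (S OR NOT Q OR R) AND (NOT S OR Q OR R) AND (NOT S OR NOT Q OR R) AND (NOT S OR NOT Q OR NOT R)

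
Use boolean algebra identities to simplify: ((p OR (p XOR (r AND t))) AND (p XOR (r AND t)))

By absorption (E AND (E OR v) = E):
= (p XOR (r AND t))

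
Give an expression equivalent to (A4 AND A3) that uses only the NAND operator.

((A4 NAND A3) NAND (A4 NAND A3))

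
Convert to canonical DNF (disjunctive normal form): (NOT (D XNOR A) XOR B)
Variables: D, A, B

(NOT D AND NOT A AND B) OR (NOT D AND A AND NOT B) OR (D AND NOT A AND NOT B) OR (D AND A AND B)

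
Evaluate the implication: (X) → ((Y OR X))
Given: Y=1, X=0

Antecedent (X) = 0; consequent ((Y OR X)) = 1.
0 → 1 = 1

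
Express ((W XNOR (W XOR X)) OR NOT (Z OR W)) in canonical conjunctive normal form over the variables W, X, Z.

(W OR NOT X OR NOT Z) AND (NOT W OR NOT X OR Z) AND (NOT W OR NOT X OR NOT Z)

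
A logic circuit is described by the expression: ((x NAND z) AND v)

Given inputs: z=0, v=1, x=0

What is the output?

Substituting: ((0 NAND 0) AND 1)
= 1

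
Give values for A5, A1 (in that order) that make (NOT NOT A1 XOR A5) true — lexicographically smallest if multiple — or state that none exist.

A5=0, A1=1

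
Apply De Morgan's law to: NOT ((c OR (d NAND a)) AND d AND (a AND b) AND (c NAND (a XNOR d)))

NOT (c OR (d NAND a)) OR NOT d OR NOT (a AND b) OR NOT (c NAND (a XNOR d))
De Morgan's: NOT(AND of terms) = OR of negations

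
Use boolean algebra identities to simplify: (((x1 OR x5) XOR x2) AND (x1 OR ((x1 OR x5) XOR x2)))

By absorption (E AND (E OR v) = E):
= ((x1 OR x5) XOR x2)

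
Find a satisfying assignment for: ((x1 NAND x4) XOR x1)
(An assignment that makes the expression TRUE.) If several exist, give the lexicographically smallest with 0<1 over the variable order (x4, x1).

x4=0, x1=0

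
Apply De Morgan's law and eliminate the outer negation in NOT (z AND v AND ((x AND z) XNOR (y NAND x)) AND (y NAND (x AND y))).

NOT z OR NOT v OR NOT ((x AND z) XNOR (y NAND x)) OR NOT (y NAND (x AND y))
De Morgan's: NOT(AND of terms) = OR of negations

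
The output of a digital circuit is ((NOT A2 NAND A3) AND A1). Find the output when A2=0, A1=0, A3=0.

Substituting: ((NOT 0 NAND 0) AND 0)
= 0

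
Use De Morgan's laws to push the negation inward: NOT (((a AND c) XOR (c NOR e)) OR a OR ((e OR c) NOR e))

NOT ((a AND c) XOR (c NOR e)) AND NOT a AND NOT ((e OR c) NOR e)
De Morgan's: NOT(OR of terms) = AND of negations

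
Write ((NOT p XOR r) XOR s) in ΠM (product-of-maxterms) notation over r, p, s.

ΠM(1, 2, 4, 7) = (r OR p OR NOT s) AND (r OR NOT p OR s) AND (NOT r OR p OR s) AND (NOT r OR NOT p OR NOT s)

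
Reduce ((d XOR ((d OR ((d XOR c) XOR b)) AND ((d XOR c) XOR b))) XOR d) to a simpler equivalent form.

By XOR self-cancellation ((E XOR v) XOR v = E) then absorption (E AND (E OR v) = E):
= ((d XOR c) XOR b)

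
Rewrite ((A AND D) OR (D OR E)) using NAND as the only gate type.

((((A NAND D) NAND (A NAND D)) NAND ((A NAND D) NAND (A NAND D))) NAND (((D NAND D) NAND (E NAND E)) NAND ((D NAND D) NAND (E NAND E))))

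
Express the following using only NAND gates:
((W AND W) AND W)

((((W NAND W) NAND (W NAND W)) NAND W) NAND (((W NAND W) NAND (W NAND W)) NAND W))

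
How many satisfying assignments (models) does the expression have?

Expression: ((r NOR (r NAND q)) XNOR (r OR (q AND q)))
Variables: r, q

Satisfying assignments: (0,0)
Count: 1 out of 4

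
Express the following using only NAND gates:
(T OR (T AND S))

((T NAND T) NAND (((T NAND S) NAND (T NAND S)) NAND ((T NAND S) NAND (T NAND S))))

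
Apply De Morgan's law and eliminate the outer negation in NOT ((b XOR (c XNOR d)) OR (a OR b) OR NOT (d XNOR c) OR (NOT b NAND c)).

NOT (b XOR (c XNOR d)) AND NOT (a OR b) AND (d XNOR c) AND NOT (NOT b NAND c)
De Morgan's: NOT(OR of terms) = AND of negations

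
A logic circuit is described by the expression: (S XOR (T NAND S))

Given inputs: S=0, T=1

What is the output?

Substituting: (0 XOR (1 NAND 0))
= 1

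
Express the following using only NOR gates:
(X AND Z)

((X NOR X) NOR (Z NOR Z))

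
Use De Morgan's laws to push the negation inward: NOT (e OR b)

NOT e AND NOT b
De Morgan's: NOT(OR of terms) = AND of negations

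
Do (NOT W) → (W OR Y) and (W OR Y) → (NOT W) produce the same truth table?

No, Converse is not equivalent to original (counterexample: Y=0, W=0)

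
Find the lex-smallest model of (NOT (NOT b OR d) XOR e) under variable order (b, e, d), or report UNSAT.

b=0, e=1, d=0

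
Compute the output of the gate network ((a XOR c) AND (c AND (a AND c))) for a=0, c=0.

Substituting: ((0 XOR 0) AND (0 AND (0 AND 0)))
= 0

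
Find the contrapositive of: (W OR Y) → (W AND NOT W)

Contrapositive: NOT (W AND NOT W) → NOT (W OR Y)
Note: A statement and its contrapositive are logically equivalent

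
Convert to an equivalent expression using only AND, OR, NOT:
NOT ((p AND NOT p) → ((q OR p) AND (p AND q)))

(p AND NOT p) AND NOT ((q OR p) AND (p AND q))
(Negated implication: NOT(A → B) = A AND NOT B)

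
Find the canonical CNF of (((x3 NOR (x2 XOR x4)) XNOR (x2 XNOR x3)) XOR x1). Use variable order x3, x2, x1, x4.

(x3 OR x2 OR x1 OR NOT x4) AND (x3 OR x2 OR NOT x1 OR x4) AND (x3 OR NOT x2 OR x1 OR NOT x4) AND (x3 OR NOT x2 OR NOT x1 OR x4) AND (NOT x3 OR x2 OR NOT x1 OR x4) AND (NOT x3 OR x2 OR NOT x1 OR NOT x4) AND (NOT x3 OR NOT x2 OR x1 OR x4) AND (NOT x3 OR NOT x2 OR x1 OR NOT x4)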